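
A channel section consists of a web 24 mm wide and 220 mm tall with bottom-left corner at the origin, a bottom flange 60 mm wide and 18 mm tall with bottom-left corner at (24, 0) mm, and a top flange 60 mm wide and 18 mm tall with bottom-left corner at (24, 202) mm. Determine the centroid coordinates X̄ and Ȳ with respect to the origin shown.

Part | A | x̄ᵢ | ȳᵢ | A·x̄ᵢ | A·ȳᵢ
web | 5280.00 | 12.00 | 110.00 | 63360.00 | 580800.00
bottom flange | 1080.00 | 54.00 | 9.00 | 58320.00 | 9720.00
top flange | 1080.00 | 54.00 | 211.00 | 58320.00 | 227880.00
Σ | 7440.00 |  |  | 180000.00 | 818400.00
X̄ = 180000.00 / 7440.00 = 24.19 mm
Ȳ = 818400.00 / 7440.00 = 110.00 mm

X̄ = 24.19 mm, Ȳ = 110.00 mm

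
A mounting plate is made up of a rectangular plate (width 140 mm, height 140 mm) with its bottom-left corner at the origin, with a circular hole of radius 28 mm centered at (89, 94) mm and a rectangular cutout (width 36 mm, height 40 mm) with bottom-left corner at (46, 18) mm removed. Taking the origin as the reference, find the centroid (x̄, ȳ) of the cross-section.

x̄ = 67.57 mm, ȳ = 69.17 mm

plate: A = 140 × 140 = 19600.00, centroid at (70.00, 70.00).
hole 1: A = −π·28² = -2463.01, centroid at (89.00, 94.00).
hole 2: A = −(36 × 40) = -1440.00, centroid at (64.00, 38.00).
ΣA = 15696.99 mm²
ΣAx̄ = (19600.00)(70.00) + (-2463.01)(89.00) + (-1440.00)(64.00) = 1060632.23 mm³
ΣAȳ = (19600.00)(70.00) + (-2463.01)(94.00) + (-1440.00)(38.00) = 1085757.19 mm³
x̄ = 1060632.23 / 15696.99 = 67.57 mm
ȳ = 1085757.19 / 15696.99 = 69.17 mm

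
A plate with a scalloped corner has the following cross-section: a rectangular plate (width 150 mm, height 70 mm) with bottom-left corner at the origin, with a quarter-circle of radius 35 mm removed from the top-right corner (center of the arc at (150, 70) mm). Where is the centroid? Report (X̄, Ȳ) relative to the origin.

X̄ = 68.93 mm, Ȳ = 32.97 mm

plate: A = 150 × 70 = 10500.00, centroid at (75.00, 35.00).
removed quarter-circle: A = −¼π·35² = -962.11, centroid at (135.15, 55.15).
ΣA = 9537.89 mm², ΣAX̄ = 657474.75 mm³, ΣAȲ = 314443.77 mm³.
X̄ = 657474.75/9537.89 = 68.93 mm; Ȳ = 314443.77/9537.89 = 32.97 mm.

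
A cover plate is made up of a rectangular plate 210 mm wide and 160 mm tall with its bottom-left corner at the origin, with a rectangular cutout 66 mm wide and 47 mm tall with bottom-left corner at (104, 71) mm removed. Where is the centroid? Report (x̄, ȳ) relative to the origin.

x̄ = 101.75 mm, ȳ = 78.53 mm

Part | A | x̄ᵢ | ȳᵢ | A·x̄ᵢ | A·ȳᵢ
plate | 33600.00 | 105.00 | 80.00 | 3528000.00 | 2688000.00
hole | -3102.00 | 137.00 | 94.50 | -424974.00 | -293139.00
Σ | 30498.00 |  |  | 3103026.00 | 2394861.00
x̄ = 3103026.00 / 30498.00 = 101.75 mm
ȳ = 2394861.00 / 30498.00 = 78.53 mm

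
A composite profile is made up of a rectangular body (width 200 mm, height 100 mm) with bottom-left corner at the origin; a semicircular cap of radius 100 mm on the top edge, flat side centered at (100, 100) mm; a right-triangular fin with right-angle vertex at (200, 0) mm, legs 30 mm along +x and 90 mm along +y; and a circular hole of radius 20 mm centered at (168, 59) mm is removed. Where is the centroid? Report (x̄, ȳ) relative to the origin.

rectangular body: A = 200 × 100 = 20000.00, centroid at (100.00, 50.00).
semicircular top: A = ½π·100² = 15707.96, centroid at (100.00, 142.44).
triangular fin: A = ½·30·90 = 1350.00, centroid at (210.00, 30.00).
hole: A = −π·20² = -1256.64, centroid at (168.00, 59.00).
ΣA = 35801.33 mm²
ΣAx̄ = (20000.00)(100.00) + (15707.96)(100.00) + (1350.00)(210.00) + (-1256.64)(168.00) = 3643181.30 mm³
ΣAȳ = (20000.00)(50.00) + (15707.96)(142.44) + (1350.00)(30.00) + (-1256.64)(59.00) = 3203821.41 mm³
x̄ = 3643181.30 / 35801.33 = 101.76 mm
ȳ = 3203821.41 / 35801.33 = 89.49 mm

x̄ = 101.76 mm, ȳ = 89.49 mm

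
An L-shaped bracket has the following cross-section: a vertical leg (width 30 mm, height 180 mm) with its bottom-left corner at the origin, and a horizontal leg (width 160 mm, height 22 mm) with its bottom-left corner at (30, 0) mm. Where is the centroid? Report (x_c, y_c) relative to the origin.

vertical leg: A = 30 × 180 = 5400.00, centroid at (15.00, 90.00).
horizontal leg: A = 160 × 22 = 3520.00, centroid at (110.00, 11.00).
ΣA = 8920.00 mm², ΣAx_c = 468200.00 mm³, ΣAy_c = 524720.00 mm³.
x_c = 468200.00/8920.00 = 52.49 mm; y_c = 524720.00/8920.00 = 58.83 mm.

x_c = 52.49 mm, y_c = 58.83 mm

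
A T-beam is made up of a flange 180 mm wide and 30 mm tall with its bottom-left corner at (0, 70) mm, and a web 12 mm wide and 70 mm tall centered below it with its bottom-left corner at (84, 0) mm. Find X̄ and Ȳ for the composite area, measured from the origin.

Part | A | x̄ᵢ | ȳᵢ | A·x̄ᵢ | A·ȳᵢ
web | 840.00 | 90.00 | 35.00 | 75600.00 | 29400.00
flange | 5400.00 | 90.00 | 85.00 | 486000.00 | 459000.00
Σ | 6240.00 |  |  | 561600.00 | 488400.00
X̄ = 561600.00 / 6240.00 = 90.00 mm
Ȳ = 488400.00 / 6240.00 = 78.27 mm

X̄ = 90.00 mm, Ȳ = 78.27 mm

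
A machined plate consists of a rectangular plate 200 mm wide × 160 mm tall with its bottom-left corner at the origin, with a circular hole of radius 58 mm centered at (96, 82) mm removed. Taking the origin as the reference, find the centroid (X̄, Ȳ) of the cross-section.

X̄ = 101.97 mm, Ȳ = 79.01 mm

Part | A | x̄ᵢ | ȳᵢ | A·x̄ᵢ | A·ȳᵢ
plate | 32000.00 | 100.00 | 80.00 | 3200000.00 | 2560000.00
hole | -10568.32 | 96.00 | 82.00 | -1014558.50 | -866602.05
Σ | 21431.68 |  |  | 2185441.50 | 1693397.95
X̄ = 2185441.50 / 21431.68 = 101.97 mm
Ȳ = 1693397.95 / 21431.68 = 79.01 mm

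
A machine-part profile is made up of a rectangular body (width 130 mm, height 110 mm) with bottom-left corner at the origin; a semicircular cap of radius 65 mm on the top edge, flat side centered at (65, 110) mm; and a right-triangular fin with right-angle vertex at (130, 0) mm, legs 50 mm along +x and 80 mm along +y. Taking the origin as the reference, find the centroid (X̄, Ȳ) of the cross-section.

X̄ = 72.12 mm, Ȳ = 76.43 mm

rectangular body: A = 130 × 110 = 14300.00, centroid at (65.00, 55.00).
semicircular top: A = ½π·65² = 6636.61, centroid at (65.00, 137.59).
triangular fin: A = ½·50·80 = 2000.00, centroid at (146.67, 26.67).
ΣA = 22936.61 mm²
ΣAX̄ = (14300.00)(65.00) + (6636.61)(65.00) + (2000.00)(146.67) = 1654213.27 mm³
ΣAȲ = (14300.00)(55.00) + (6636.61)(137.59) + (2000.00)(26.67) = 1752944.26 mm³
X̄ = 1654213.27 / 22936.61 = 72.12 mm
Ȳ = 1752944.26 / 22936.61 = 76.43 mm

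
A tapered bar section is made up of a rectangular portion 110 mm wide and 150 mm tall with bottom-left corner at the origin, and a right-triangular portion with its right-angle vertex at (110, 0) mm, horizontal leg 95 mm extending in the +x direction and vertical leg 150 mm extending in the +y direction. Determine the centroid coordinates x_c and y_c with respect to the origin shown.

rectangular portion: A = 110 × 150 = 16500.00, centroid at (55.00, 75.00).
triangular portion: A = ½·95·150 = 7125.00, centroid at (141.67, 50.00).
ΣA = 23625.00 mm²
ΣAx_c = (16500.00)(55.00) + (7125.00)(141.67) = 1916875.00 mm³
ΣAy_c = (16500.00)(75.00) + (7125.00)(50.00) = 1593750.00 mm³
x_c = 1916875.00 / 23625.00 = 81.14 mm
y_c = 1593750.00 / 23625.00 = 67.46 mm

x_c = 81.14 mm, y_c = 67.46 mm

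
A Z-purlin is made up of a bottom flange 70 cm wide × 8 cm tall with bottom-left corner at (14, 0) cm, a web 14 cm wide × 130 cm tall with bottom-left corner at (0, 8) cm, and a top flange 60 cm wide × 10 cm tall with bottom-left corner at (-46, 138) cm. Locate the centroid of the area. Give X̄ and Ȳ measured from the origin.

bottom flange: A = 70 × 8 = 560.00, centroid at (49.00, 4.00).
web: A = 14 × 130 = 1820.00, centroid at (7.00, 73.00).
top flange: A = 60 × 10 = 600.00, centroid at (-16.00, 143.00).
ΣA = 2980.00 cm²
ΣAX̄ = (560.00)(49.00) + (1820.00)(7.00) + (600.00)(-16.00) = 30580.00 cm³
ΣAȲ = (560.00)(4.00) + (1820.00)(73.00) + (600.00)(143.00) = 220900.00 cm³
X̄ = 30580.00 / 2980.00 = 10.26 cm
Ȳ = 220900.00 / 2980.00 = 74.13 cm

X̄ = 10.26 cm, Ȳ = 74.13 cm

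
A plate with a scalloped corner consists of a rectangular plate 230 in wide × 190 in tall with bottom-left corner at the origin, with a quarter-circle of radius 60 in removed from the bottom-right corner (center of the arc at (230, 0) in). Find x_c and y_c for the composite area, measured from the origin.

Part | A | x̄ᵢ | ȳᵢ | A·x̄ᵢ | A·ȳᵢ
plate | 43700.00 | 115.00 | 95.00 | 5025500.00 | 4151500.00
removed quarter-circle | -2827.43 | 204.54 | 25.46 | -578309.68 | -72000.00
Σ | 40872.57 |  |  | 4447190.32 | 4079500.00
x_c = 4447190.32 / 40872.57 = 108.81 in
y_c = 4079500.00 / 40872.57 = 99.81 in

x_c = 108.81 in, y_c = 99.81 in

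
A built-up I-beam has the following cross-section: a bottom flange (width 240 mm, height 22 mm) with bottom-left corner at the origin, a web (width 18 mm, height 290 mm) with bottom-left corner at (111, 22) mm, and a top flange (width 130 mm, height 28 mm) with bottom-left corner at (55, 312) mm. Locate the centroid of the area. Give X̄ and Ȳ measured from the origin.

bottom flange: A = 240 × 22 = 5280.00, centroid at (120.00, 11.00).
web: A = 18 × 290 = 5220.00, centroid at (120.00, 167.00).
top flange: A = 130 × 28 = 3640.00, centroid at (120.00, 326.00).
ΣA = 14140.00 mm²
ΣAX̄ = (5280.00)(120.00) + (5220.00)(120.00) + (3640.00)(120.00) = 1696800.00 mm³
ΣAȲ = (5280.00)(11.00) + (5220.00)(167.00) + (3640.00)(326.00) = 2116460.00 mm³
X̄ = 1696800.00 / 14140.00 = 120.00 mm
Ȳ = 2116460.00 / 14140.00 = 149.68 mm

X̄ = 120.00 mm, Ȳ = 149.68 mm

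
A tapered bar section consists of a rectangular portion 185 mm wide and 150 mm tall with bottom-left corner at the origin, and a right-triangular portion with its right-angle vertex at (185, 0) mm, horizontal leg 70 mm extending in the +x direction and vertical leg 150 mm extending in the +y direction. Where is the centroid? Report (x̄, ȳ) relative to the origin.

x̄ = 110.93 mm, ȳ = 71.02 mm

rectangular portion: A = 185 × 150 = 27750.00, centroid at (92.50, 75.00).
triangular portion: A = ½·70·150 = 5250.00, centroid at (208.33, 50.00).
ΣA = 33000.00 mm²
ΣAx̄ = (27750.00)(92.50) + (5250.00)(208.33) = 3660625.00 mm³
ΣAȳ = (27750.00)(75.00) + (5250.00)(50.00) = 2343750.00 mm³
x̄ = 3660625.00 / 33000.00 = 110.93 mm
ȳ = 2343750.00 / 33000.00 = 71.02 mm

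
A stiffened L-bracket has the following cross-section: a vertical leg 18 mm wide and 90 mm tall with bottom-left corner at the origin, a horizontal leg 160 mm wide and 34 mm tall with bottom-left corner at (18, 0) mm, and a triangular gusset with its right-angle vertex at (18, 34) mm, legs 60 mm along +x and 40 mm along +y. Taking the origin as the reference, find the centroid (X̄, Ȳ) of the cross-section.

vertical leg: A = 18 × 90 = 1620.00, centroid at (9.00, 45.00).
horizontal leg: A = 160 × 34 = 5440.00, centroid at (98.00, 17.00).
gusset: A = ½·60·40 = 1200.00, centroid at (38.00, 47.33).
ΣA = 8260.00 mm²
ΣAX̄ = (1620.00)(9.00) + (5440.00)(98.00) + (1200.00)(38.00) = 593300.00 mm³
ΣAȲ = (1620.00)(45.00) + (5440.00)(17.00) + (1200.00)(47.33) = 222180.00 mm³
X̄ = 593300.00 / 8260.00 = 71.83 mm
Ȳ = 222180.00 / 8260.00 = 26.90 mm

X̄ = 71.83 mm, Ȳ = 26.90 mm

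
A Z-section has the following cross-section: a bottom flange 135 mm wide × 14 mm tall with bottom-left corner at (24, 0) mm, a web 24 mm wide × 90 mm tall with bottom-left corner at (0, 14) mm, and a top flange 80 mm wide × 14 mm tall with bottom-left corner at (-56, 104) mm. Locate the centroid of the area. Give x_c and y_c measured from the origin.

bottom flange: A = 135 × 14 = 1890.00, centroid at (91.50, 7.00).
web: A = 24 × 90 = 2160.00, centroid at (12.00, 59.00).
top flange: A = 80 × 14 = 1120.00, centroid at (-16.00, 111.00).
ΣA = 5170.00 mm²
ΣAx_c = (1890.00)(91.50) + (2160.00)(12.00) + (1120.00)(-16.00) = 180935.00 mm³
ΣAy_c = (1890.00)(7.00) + (2160.00)(59.00) + (1120.00)(111.00) = 264990.00 mm³
x_c = 180935.00 / 5170.00 = 35.00 mm
y_c = 264990.00 / 5170.00 = 51.26 mm

x_c = 35.00 mm, y_c = 51.26 mm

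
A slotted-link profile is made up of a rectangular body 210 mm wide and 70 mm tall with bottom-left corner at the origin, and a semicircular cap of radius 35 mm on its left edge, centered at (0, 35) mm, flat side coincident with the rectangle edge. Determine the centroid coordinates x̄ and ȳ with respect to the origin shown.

x̄ = 91.13 mm, ȳ = 35.00 mm

Part | A | x̄ᵢ | ȳᵢ | A·x̄ᵢ | A·ȳᵢ
rectangular body | 14700.00 | 105.00 | 35.00 | 1543500.00 | 514500.00
semicircular end | 1924.23 | -14.85 | 35.00 | -28583.33 | 67347.89
Σ | 16624.23 |  |  | 1514916.67 | 581847.89
x̄ = 1514916.67 / 16624.23 = 91.13 mm
ȳ = 581847.89 / 16624.23 = 35.00 mm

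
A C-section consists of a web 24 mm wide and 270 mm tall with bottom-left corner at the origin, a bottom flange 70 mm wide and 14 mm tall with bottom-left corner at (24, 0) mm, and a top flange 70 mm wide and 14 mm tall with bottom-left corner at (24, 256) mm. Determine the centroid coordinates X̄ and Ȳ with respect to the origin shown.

X̄ = 22.91 mm, Ȳ = 135.00 mm

Part | A | x̄ᵢ | ȳᵢ | A·x̄ᵢ | A·ȳᵢ
web | 6480.00 | 12.00 | 135.00 | 77760.00 | 874800.00
bottom flange | 980.00 | 59.00 | 7.00 | 57820.00 | 6860.00
top flange | 980.00 | 59.00 | 263.00 | 57820.00 | 257740.00
Σ | 8440.00 |  |  | 193400.00 | 1139400.00
X̄ = 193400.00 / 8440.00 = 22.91 mm
Ȳ = 1139400.00 / 8440.00 = 135.00 mm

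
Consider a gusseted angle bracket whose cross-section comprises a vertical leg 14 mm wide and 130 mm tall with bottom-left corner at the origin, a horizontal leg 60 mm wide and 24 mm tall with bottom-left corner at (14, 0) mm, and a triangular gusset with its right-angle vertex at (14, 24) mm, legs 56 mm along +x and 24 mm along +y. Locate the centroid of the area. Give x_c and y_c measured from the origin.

Part | A | x̄ᵢ | ȳᵢ | A·x̄ᵢ | A·ȳᵢ
vertical leg | 1820.00 | 7.00 | 65.00 | 12740.00 | 118300.00
horizontal leg | 1440.00 | 44.00 | 12.00 | 63360.00 | 17280.00
gusset | 672.00 | 32.67 | 32.00 | 21952.00 | 21504.00
Σ | 3932.00 |  |  | 98052.00 | 157084.00
x_c = 98052.00 / 3932.00 = 24.94 mm
y_c = 157084.00 / 3932.00 = 39.95 mm

x_c = 24.94 mm, y_c = 39.95 mm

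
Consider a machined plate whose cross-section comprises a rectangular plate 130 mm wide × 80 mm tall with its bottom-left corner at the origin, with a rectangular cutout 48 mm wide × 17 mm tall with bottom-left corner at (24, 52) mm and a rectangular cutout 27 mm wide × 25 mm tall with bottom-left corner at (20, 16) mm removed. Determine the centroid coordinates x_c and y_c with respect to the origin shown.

Part | A | x̄ᵢ | ȳᵢ | A·x̄ᵢ | A·ȳᵢ
plate | 10400.00 | 65.00 | 40.00 | 676000.00 | 416000.00
hole 1 | -816.00 | 48.00 | 60.50 | -39168.00 | -49368.00
hole 2 | -675.00 | 33.50 | 28.50 | -22612.50 | -19237.50
Σ | 8909.00 |  |  | 614219.50 | 347394.50
x_c = 614219.50 / 8909.00 = 68.94 mm
y_c = 347394.50 / 8909.00 = 38.99 mm

x_c = 68.94 mm, y_c = 38.99 mm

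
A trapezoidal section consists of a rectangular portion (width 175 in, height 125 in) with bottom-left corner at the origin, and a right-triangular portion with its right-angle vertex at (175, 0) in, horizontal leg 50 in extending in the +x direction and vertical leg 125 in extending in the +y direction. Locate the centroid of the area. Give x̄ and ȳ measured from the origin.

x̄ = 100.52 in, ȳ = 59.90 in

rectangular portion: A = 175 × 125 = 21875.00, centroid at (87.50, 62.50).
triangular portion: A = ½·50·125 = 3125.00, centroid at (191.67, 41.67).
ΣA = 25000.00 in²
ΣAx̄ = (21875.00)(87.50) + (3125.00)(191.67) = 2513020.83 in³
ΣAȳ = (21875.00)(62.50) + (3125.00)(41.67) = 1497395.83 in³
x̄ = 2513020.83 / 25000.00 = 100.52 in
ȳ = 1497395.83 / 25000.00 = 59.90 in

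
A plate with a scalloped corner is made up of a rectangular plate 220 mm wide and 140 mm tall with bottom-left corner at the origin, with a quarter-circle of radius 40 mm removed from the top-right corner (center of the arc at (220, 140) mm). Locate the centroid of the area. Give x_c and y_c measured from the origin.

x_c = 106.04 mm, y_c = 67.74 mm

plate: A = 220 × 140 = 30800.00, centroid at (110.00, 70.00).
removed quarter-circle: A = −¼π·40² = -1256.64, centroid at (203.02, 123.02).
ΣA = 29543.36 mm²
ΣAx_c = (30800.00)(110.00) + (-1256.64)(203.02) = 3132873.18 mm³
ΣAy_c = (30800.00)(70.00) + (-1256.64)(123.02) = 2001404.14 mm³
x_c = 3132873.18 / 29543.36 = 106.04 mm
y_c = 2001404.14 / 29543.36 = 67.74 mm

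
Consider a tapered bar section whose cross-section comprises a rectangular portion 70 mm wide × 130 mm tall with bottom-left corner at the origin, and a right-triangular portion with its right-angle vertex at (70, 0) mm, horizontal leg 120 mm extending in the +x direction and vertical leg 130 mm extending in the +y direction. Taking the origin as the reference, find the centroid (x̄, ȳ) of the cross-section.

x̄ = 69.62 mm, ȳ = 55.00 mm

rectangular portion: A = 70 × 130 = 9100.00, centroid at (35.00, 65.00).
triangular portion: A = ½·120·130 = 7800.00, centroid at (110.00, 43.33).
ΣA = 16900.00 mm², ΣAx̄ = 1176500.00 mm³, ΣAȳ = 929500.00 mm³.
x̄ = 1176500.00/16900.00 = 69.62 mm; ȳ = 929500.00/16900.00 = 55.00 mm.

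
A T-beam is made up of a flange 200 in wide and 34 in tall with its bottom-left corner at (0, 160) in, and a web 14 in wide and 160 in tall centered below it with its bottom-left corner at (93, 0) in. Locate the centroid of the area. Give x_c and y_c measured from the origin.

Part | A | x̄ᵢ | ȳᵢ | A·x̄ᵢ | A·ȳᵢ
web | 2240.00 | 100.00 | 80.00 | 224000.00 | 179200.00
flange | 6800.00 | 100.00 | 177.00 | 680000.00 | 1203600.00
Σ | 9040.00 |  |  | 904000.00 | 1382800.00
x_c = 904000.00 / 9040.00 = 100.00 in
y_c = 1382800.00 / 9040.00 = 152.96 in

x_c = 100.00 in, y_c = 152.96 in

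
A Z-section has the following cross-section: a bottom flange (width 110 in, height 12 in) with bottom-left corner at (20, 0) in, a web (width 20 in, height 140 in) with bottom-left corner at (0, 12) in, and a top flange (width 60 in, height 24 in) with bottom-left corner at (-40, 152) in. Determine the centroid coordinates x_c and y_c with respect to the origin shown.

x_c = 20.25 in, y_c = 85.19 in

bottom flange: A = 110 × 12 = 1320.00, centroid at (75.00, 6.00).
web: A = 20 × 140 = 2800.00, centroid at (10.00, 82.00).
top flange: A = 60 × 24 = 1440.00, centroid at (-10.00, 164.00).
ΣA = 5560.00 in², ΣAx_c = 112600.00 in³, ΣAy_c = 473680.00 in³.
x_c = 112600.00/5560.00 = 20.25 in; y_c = 473680.00/5560.00 = 85.19 in.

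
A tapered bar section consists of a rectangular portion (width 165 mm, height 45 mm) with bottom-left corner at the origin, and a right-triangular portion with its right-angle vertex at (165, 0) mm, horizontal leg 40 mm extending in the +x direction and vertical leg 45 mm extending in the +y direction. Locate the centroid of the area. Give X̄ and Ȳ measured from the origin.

rectangular portion: A = 165 × 45 = 7425.00, centroid at (82.50, 22.50).
triangular portion: A = ½·40·45 = 900.00, centroid at (178.33, 15.00).
ΣA = 8325.00 mm²
ΣAX̄ = (7425.00)(82.50) + (900.00)(178.33) = 773062.50 mm³
ΣAȲ = (7425.00)(22.50) + (900.00)(15.00) = 180562.50 mm³
X̄ = 773062.50 / 8325.00 = 92.86 mm
Ȳ = 180562.50 / 8325.00 = 21.69 mm

X̄ = 92.86 mm, Ȳ = 21.69 mm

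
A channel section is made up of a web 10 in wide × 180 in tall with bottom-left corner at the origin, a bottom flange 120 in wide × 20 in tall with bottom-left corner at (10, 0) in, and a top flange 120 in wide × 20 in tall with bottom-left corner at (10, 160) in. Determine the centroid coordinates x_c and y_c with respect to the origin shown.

Part | A | x̄ᵢ | ȳᵢ | A·x̄ᵢ | A·ȳᵢ
web | 1800.00 | 5.00 | 90.00 | 9000.00 | 162000.00
bottom flange | 2400.00 | 70.00 | 10.00 | 168000.00 | 24000.00
top flange | 2400.00 | 70.00 | 170.00 | 168000.00 | 408000.00
Σ | 6600.00 |  |  | 345000.00 | 594000.00
x_c = 345000.00 / 6600.00 = 52.27 in
y_c = 594000.00 / 6600.00 = 90.00 in

x_c = 52.27 in, y_c = 90.00 in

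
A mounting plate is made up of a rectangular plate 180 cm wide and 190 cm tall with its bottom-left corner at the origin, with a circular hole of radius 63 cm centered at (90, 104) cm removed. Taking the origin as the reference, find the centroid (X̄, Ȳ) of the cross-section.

X̄ = 90.00 cm, Ȳ = 89.84 cm

Part | A | x̄ᵢ | ȳᵢ | A·x̄ᵢ | A·ȳᵢ
plate | 34200.00 | 90.00 | 95.00 | 3078000.00 | 3249000.00
hole | -12468.98 | 90.00 | 104.00 | -1122208.31 | -1296774.05
Σ | 21731.02 |  |  | 1955791.69 | 1952225.95
X̄ = 1955791.69 / 21731.02 = 90.00 cm
Ȳ = 1952225.95 / 21731.02 = 89.84 cm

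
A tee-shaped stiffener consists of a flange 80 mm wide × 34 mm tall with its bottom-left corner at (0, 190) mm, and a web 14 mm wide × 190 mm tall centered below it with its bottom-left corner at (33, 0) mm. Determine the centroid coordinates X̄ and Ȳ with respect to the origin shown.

X̄ = 40.00 mm, Ȳ = 151.62 mm

Part | A | x̄ᵢ | ȳᵢ | A·x̄ᵢ | A·ȳᵢ
web | 2660.00 | 40.00 | 95.00 | 106400.00 | 252700.00
flange | 2720.00 | 40.00 | 207.00 | 108800.00 | 563040.00
Σ | 5380.00 |  |  | 215200.00 | 815740.00
X̄ = 215200.00 / 5380.00 = 40.00 mm
Ȳ = 815740.00 / 5380.00 = 151.62 mm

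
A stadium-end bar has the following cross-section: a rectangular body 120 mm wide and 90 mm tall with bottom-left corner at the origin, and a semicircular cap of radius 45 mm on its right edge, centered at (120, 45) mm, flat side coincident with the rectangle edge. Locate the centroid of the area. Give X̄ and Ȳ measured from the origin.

rectangular body: A = 120 × 90 = 10800.00, centroid at (60.00, 45.00).
semicircular end: A = ½π·45² = 3180.86, centroid at (139.10, 45.00).
ΣA = 13980.86 mm², ΣAX̄ = 1090453.51 mm³, ΣAȲ = 629138.82 mm³.
X̄ = 1090453.51/13980.86 = 78.00 mm; Ȳ = 629138.82/13980.86 = 45.00 mm.

X̄ = 78.00 mm, Ȳ = 45.00 mm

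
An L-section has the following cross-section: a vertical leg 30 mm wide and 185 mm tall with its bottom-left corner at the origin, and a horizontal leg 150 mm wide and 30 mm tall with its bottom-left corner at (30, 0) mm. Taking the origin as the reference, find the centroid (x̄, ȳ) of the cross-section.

Part | A | x̄ᵢ | ȳᵢ | A·x̄ᵢ | A·ȳᵢ
vertical leg | 5550.00 | 15.00 | 92.50 | 83250.00 | 513375.00
horizontal leg | 4500.00 | 105.00 | 15.00 | 472500.00 | 67500.00
Σ | 10050.00 |  |  | 555750.00 | 580875.00
x̄ = 555750.00 / 10050.00 = 55.30 mm
ȳ = 580875.00 / 10050.00 = 57.80 mm

x̄ = 55.30 mm, ȳ = 57.80 mm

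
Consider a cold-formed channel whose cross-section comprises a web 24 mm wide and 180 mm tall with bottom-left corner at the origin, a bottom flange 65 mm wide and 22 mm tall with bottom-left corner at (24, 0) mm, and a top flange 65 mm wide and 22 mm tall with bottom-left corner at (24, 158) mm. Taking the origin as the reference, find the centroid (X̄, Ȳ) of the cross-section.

web: A = 24 × 180 = 4320.00, centroid at (12.00, 90.00).
bottom flange: A = 65 × 22 = 1430.00, centroid at (56.50, 11.00).
top flange: A = 65 × 22 = 1430.00, centroid at (56.50, 169.00).
ΣA = 7180.00 mm², ΣAX̄ = 213430.00 mm³, ΣAȲ = 646200.00 mm³.
X̄ = 213430.00/7180.00 = 29.73 mm; Ȳ = 646200.00/7180.00 = 90.00 mm.

X̄ = 29.73 mm, Ȳ = 90.00 mm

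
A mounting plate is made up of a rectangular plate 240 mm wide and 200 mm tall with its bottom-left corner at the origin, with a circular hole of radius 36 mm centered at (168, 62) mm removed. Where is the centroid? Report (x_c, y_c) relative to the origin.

plate: A = 240 × 200 = 48000.00, centroid at (120.00, 100.00).
hole: A = −π·36² = -4071.50, centroid at (168.00, 62.00).
ΣA = 43928.50 mm²
ΣAx_c = (48000.00)(120.00) + (-4071.50)(168.00) = 5075987.31 mm³
ΣAy_c = (48000.00)(100.00) + (-4071.50)(62.00) = 4547566.75 mm³
x_c = 5075987.31 / 43928.50 = 115.55 mm
y_c = 4547566.75 / 43928.50 = 103.52 mm

x_c = 115.55 mm, y_c = 103.52 mm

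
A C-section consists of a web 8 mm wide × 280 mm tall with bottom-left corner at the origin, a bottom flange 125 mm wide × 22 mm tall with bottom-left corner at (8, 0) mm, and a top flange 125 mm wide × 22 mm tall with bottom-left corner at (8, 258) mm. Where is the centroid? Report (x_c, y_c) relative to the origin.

Part | A | x̄ᵢ | ȳᵢ | A·x̄ᵢ | A·ȳᵢ
web | 2240.00 | 4.00 | 140.00 | 8960.00 | 313600.00
bottom flange | 2750.00 | 70.50 | 11.00 | 193875.00 | 30250.00
top flange | 2750.00 | 70.50 | 269.00 | 193875.00 | 739750.00
Σ | 7740.00 |  |  | 396710.00 | 1083600.00
x_c = 396710.00 / 7740.00 = 51.25 mm
y_c = 1083600.00 / 7740.00 = 140.00 mm

x_c = 51.25 mm, y_c = 140.00 mm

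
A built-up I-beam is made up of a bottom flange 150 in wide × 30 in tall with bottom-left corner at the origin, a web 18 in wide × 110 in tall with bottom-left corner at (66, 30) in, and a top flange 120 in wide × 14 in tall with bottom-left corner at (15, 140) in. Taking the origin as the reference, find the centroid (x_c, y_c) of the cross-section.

x_c = 75.00 in, y_c = 59.16 in

Part | A | x̄ᵢ | ȳᵢ | A·x̄ᵢ | A·ȳᵢ
bottom flange | 4500.00 | 75.00 | 15.00 | 337500.00 | 67500.00
web | 1980.00 | 75.00 | 85.00 | 148500.00 | 168300.00
top flange | 1680.00 | 75.00 | 147.00 | 126000.00 | 246960.00
Σ | 8160.00 |  |  | 612000.00 | 482760.00
x_c = 612000.00 / 8160.00 = 75.00 in
y_c = 482760.00 / 8160.00 = 59.16 in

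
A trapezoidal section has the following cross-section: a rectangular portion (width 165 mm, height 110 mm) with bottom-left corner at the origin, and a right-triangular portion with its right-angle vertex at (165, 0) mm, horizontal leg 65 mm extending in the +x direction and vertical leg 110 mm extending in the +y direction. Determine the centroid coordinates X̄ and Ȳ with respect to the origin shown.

X̄ = 99.64 mm, Ȳ = 51.98 mm

Part | A | x̄ᵢ | ȳᵢ | A·x̄ᵢ | A·ȳᵢ
rectangular portion | 18150.00 | 82.50 | 55.00 | 1497375.00 | 998250.00
triangular portion | 3575.00 | 186.67 | 36.67 | 667333.33 | 131083.33
Σ | 21725.00 |  |  | 2164708.33 | 1129333.33
X̄ = 2164708.33 / 21725.00 = 99.64 mm
Ȳ = 1129333.33 / 21725.00 = 51.98 mm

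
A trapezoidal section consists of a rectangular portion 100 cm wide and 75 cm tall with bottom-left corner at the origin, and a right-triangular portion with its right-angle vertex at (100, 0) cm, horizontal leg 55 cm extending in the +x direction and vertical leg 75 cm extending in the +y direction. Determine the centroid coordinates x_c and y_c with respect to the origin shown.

rectangular portion: A = 100 × 75 = 7500.00, centroid at (50.00, 37.50).
triangular portion: A = ½·55·75 = 2062.50, centroid at (118.33, 25.00).
ΣA = 9562.50 cm²
ΣAx_c = (7500.00)(50.00) + (2062.50)(118.33) = 619062.50 cm³
ΣAy_c = (7500.00)(37.50) + (2062.50)(25.00) = 332812.50 cm³
x_c = 619062.50 / 9562.50 = 64.74 cm
y_c = 332812.50 / 9562.50 = 34.80 cm

x_c = 64.74 cm, y_c = 34.80 cm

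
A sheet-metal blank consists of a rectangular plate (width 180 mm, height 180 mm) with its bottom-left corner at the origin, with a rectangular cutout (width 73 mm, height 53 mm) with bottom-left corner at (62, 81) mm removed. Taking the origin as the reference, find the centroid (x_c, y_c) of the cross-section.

x_c = 88.85 mm, y_c = 87.63 mm

Part | A | x̄ᵢ | ȳᵢ | A·x̄ᵢ | A·ȳᵢ
plate | 32400.00 | 90.00 | 90.00 | 2916000.00 | 2916000.00
hole | -3869.00 | 98.50 | 107.50 | -381096.50 | -415917.50
Σ | 28531.00 |  |  | 2534903.50 | 2500082.50
x_c = 2534903.50 / 28531.00 = 88.85 mm
y_c = 2500082.50 / 28531.00 = 87.63 mm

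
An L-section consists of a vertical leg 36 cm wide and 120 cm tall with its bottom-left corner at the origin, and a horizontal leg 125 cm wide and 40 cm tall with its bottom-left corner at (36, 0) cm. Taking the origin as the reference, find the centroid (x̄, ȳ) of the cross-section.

vertical leg: A = 36 × 120 = 4320.00, centroid at (18.00, 60.00).
horizontal leg: A = 125 × 40 = 5000.00, centroid at (98.50, 20.00).
ΣA = 9320.00 cm²
ΣAx̄ = (4320.00)(18.00) + (5000.00)(98.50) = 570260.00 cm³
ΣAȳ = (4320.00)(60.00) + (5000.00)(20.00) = 359200.00 cm³
x̄ = 570260.00 / 9320.00 = 61.19 cm
ȳ = 359200.00 / 9320.00 = 38.54 cm

x̄ = 61.19 cm, ȳ = 38.54 cm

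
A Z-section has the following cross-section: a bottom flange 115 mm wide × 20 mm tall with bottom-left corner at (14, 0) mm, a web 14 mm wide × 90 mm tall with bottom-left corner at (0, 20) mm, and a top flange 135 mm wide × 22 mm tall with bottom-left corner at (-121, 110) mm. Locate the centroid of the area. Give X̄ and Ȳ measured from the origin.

Part | A | x̄ᵢ | ȳᵢ | A·x̄ᵢ | A·ȳᵢ
bottom flange | 2300.00 | 71.50 | 10.00 | 164450.00 | 23000.00
web | 1260.00 | 7.00 | 65.00 | 8820.00 | 81900.00
top flange | 2970.00 | -53.50 | 121.00 | -158895.00 | 359370.00
Σ | 6530.00 |  |  | 14375.00 | 464270.00
X̄ = 14375.00 / 6530.00 = 2.20 mm
Ȳ = 464270.00 / 6530.00 = 71.10 mm

X̄ = 2.20 mm, Ȳ = 71.10 mm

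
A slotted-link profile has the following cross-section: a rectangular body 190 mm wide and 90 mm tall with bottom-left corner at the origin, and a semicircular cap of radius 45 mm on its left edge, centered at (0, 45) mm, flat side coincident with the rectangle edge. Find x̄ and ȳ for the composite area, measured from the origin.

Part | A | x̄ᵢ | ȳᵢ | A·x̄ᵢ | A·ȳᵢ
rectangular body | 17100.00 | 95.00 | 45.00 | 1624500.00 | 769500.00
semicircular end | 3180.86 | -19.10 | 45.00 | -60750.00 | 143138.82
Σ | 20280.86 |  |  | 1563750.00 | 912638.82
x̄ = 1563750.00 / 20280.86 = 77.10 mm
ȳ = 912638.82 / 20280.86 = 45.00 mm

x̄ = 77.10 mm, ȳ = 45.00 mm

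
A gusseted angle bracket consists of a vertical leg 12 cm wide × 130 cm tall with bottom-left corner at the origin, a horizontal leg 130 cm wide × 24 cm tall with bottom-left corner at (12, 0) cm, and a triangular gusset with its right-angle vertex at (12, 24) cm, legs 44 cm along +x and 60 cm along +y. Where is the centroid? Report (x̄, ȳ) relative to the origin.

x̄ = 47.47 cm, ȳ = 32.82 cm

vertical leg: A = 12 × 130 = 1560.00, centroid at (6.00, 65.00).
horizontal leg: A = 130 × 24 = 3120.00, centroid at (77.00, 12.00).
gusset: A = ½·44·60 = 1320.00, centroid at (26.67, 44.00).
ΣA = 6000.00 cm², ΣAx̄ = 284800.00 cm³, ΣAȳ = 196920.00 cm³.
x̄ = 284800.00/6000.00 = 47.47 cm; ȳ = 196920.00/6000.00 = 32.82 cm.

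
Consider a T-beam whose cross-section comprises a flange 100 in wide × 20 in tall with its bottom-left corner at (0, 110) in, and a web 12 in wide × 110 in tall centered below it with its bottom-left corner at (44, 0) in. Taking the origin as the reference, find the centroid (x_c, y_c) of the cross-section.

x_c = 50.00 in, y_c = 94.16 in

web: A = 12 × 110 = 1320.00, centroid at (50.00, 55.00).
flange: A = 100 × 20 = 2000.00, centroid at (50.00, 120.00).
ΣA = 3320.00 in², ΣAx_c = 166000.00 in³, ΣAy_c = 312600.00 in³.
x_c = 166000.00/3320.00 = 50.00 in; y_c = 312600.00/3320.00 = 94.16 in.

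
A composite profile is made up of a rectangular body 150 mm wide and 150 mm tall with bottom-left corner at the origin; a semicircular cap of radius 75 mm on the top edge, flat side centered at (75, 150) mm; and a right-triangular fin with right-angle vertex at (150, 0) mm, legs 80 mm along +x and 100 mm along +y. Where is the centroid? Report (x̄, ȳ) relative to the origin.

Part | A | x̄ᵢ | ȳᵢ | A·x̄ᵢ | A·ȳᵢ
rectangular body | 22500.00 | 75.00 | 75.00 | 1687500.00 | 1687500.00
semicircular top | 8835.73 | 75.00 | 181.83 | 662679.70 | 1606609.40
triangular fin | 4000.00 | 176.67 | 33.33 | 706666.67 | 133333.33
Σ | 35335.73 |  |  | 3056846.37 | 3427442.73
x̄ = 3056846.37 / 35335.73 = 86.51 mm
ȳ = 3427442.73 / 35335.73 = 97.00 mm

x̄ = 86.51 mm, ȳ = 97.00 mm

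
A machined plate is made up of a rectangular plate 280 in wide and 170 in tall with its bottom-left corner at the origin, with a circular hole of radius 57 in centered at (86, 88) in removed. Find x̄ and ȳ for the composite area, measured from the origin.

x̄ = 154.74 in, ȳ = 84.18 in

plate: A = 280 × 170 = 47600.00, centroid at (140.00, 85.00).
hole: A = −π·57² = -10207.03, centroid at (86.00, 88.00).
ΣA = 37392.97 in²
ΣAx̄ = (47600.00)(140.00) + (-10207.03)(86.00) = 5786195.03 in³
ΣAȳ = (47600.00)(85.00) + (-10207.03)(88.00) = 3147780.96 in³
x̄ = 5786195.03 / 37392.97 = 154.74 in
ȳ = 3147780.96 / 37392.97 = 84.18 in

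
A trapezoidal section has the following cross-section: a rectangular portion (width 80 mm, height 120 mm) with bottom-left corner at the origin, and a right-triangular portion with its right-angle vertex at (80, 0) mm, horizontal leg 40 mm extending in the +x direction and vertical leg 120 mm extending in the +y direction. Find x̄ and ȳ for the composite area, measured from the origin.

x̄ = 50.67 mm, ȳ = 56.00 mm

rectangular portion: A = 80 × 120 = 9600.00, centroid at (40.00, 60.00).
triangular portion: A = ½·40·120 = 2400.00, centroid at (93.33, 40.00).
ΣA = 12000.00 mm²
ΣAx̄ = (9600.00)(40.00) + (2400.00)(93.33) = 608000.00 mm³
ΣAȳ = (9600.00)(60.00) + (2400.00)(40.00) = 672000.00 mm³
x̄ = 608000.00 / 12000.00 = 50.67 mm
ȳ = 672000.00 / 12000.00 = 56.00 mm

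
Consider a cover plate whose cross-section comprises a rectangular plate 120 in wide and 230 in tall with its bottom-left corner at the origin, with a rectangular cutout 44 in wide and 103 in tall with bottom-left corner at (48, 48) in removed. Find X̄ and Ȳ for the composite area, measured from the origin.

plate: A = 120 × 230 = 27600.00, centroid at (60.00, 115.00).
hole: A = −(44 × 103) = -4532.00, centroid at (70.00, 99.50).
ΣA = 23068.00 in²
ΣAX̄ = (27600.00)(60.00) + (-4532.00)(70.00) = 1338760.00 in³
ΣAȲ = (27600.00)(115.00) + (-4532.00)(99.50) = 2723066.00 in³
X̄ = 1338760.00 / 23068.00 = 58.04 in
Ȳ = 2723066.00 / 23068.00 = 118.05 in

X̄ = 58.04 in, Ȳ = 118.05 in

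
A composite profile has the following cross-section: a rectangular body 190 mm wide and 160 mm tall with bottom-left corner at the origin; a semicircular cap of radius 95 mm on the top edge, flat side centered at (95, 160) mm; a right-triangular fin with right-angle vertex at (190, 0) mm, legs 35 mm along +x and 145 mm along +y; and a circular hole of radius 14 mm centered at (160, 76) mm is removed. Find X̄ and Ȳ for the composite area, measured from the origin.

X̄ = 99.96 mm, Ȳ = 115.01 mm

rectangular body: A = 190 × 160 = 30400.00, centroid at (95.00, 80.00).
semicircular top: A = ½π·95² = 14176.44, centroid at (95.00, 200.32).
triangular fin: A = ½·35·145 = 2537.50, centroid at (201.67, 48.33).
hole: A = −π·14² = -615.75, centroid at (160.00, 76.00).
ΣA = 46498.18 mm²
ΣAX̄ = (30400.00)(95.00) + (14176.44)(95.00) + (2537.50)(201.67) + (-615.75)(160.00) = 4647970.32 mm³
ΣAȲ = (30400.00)(80.00) + (14176.44)(200.32) + (2537.50)(48.33) + (-615.75)(76.00) = 5347661.90 mm³
X̄ = 4647970.32 / 46498.18 = 99.96 mm
Ȳ = 5347661.90 / 46498.18 = 115.01 mm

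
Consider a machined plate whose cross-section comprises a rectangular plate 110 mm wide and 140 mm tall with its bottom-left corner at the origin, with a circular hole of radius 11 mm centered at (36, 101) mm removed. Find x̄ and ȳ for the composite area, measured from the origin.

plate: A = 110 × 140 = 15400.00, centroid at (55.00, 70.00).
hole: A = −π·11² = -380.13, centroid at (36.00, 101.00).
ΣA = 15019.87 mm²
ΣAx̄ = (15400.00)(55.00) + (-380.13)(36.00) = 833315.22 mm³
ΣAȳ = (15400.00)(70.00) + (-380.13)(101.00) = 1039606.60 mm³
x̄ = 833315.22 / 15019.87 = 55.48 mm
ȳ = 1039606.60 / 15019.87 = 69.22 mm

x̄ = 55.48 mm, ȳ = 69.22 mm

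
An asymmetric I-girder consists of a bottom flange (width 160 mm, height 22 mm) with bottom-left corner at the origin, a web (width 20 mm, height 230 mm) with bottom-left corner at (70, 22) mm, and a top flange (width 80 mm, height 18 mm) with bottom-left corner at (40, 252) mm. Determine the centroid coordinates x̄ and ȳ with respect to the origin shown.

Part | A | x̄ᵢ | ȳᵢ | A·x̄ᵢ | A·ȳᵢ
bottom flange | 3520.00 | 80.00 | 11.00 | 281600.00 | 38720.00
web | 4600.00 | 80.00 | 137.00 | 368000.00 | 630200.00
top flange | 1440.00 | 80.00 | 261.00 | 115200.00 | 375840.00
Σ | 9560.00 |  |  | 764800.00 | 1044760.00
x̄ = 764800.00 / 9560.00 = 80.00 mm
ȳ = 1044760.00 / 9560.00 = 109.28 mm

x̄ = 80.00 mm, ȳ = 109.28 mm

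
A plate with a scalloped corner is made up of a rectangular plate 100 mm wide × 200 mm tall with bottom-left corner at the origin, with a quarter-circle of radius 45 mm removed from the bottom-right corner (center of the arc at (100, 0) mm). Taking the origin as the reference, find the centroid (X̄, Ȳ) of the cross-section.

X̄ = 47.33 mm, Ȳ = 106.99 mm

plate: A = 100 × 200 = 20000.00, centroid at (50.00, 100.00).
removed quarter-circle: A = −¼π·45² = -1590.43, centroid at (80.90, 19.10).
ΣA = 18409.57 mm²
ΣAX̄ = (20000.00)(50.00) + (-1590.43)(80.90) = 871331.87 mm³
ΣAȲ = (20000.00)(100.00) + (-1590.43)(19.10) = 1969625.00 mm³
X̄ = 871331.87 / 18409.57 = 47.33 mm
Ȳ = 1969625.00 / 18409.57 = 106.99 mm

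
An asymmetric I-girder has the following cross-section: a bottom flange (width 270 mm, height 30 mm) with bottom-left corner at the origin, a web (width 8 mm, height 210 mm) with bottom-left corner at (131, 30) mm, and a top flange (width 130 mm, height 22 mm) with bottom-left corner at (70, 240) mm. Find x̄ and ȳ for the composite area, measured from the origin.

bottom flange: A = 270 × 30 = 8100.00, centroid at (135.00, 15.00).
web: A = 8 × 210 = 1680.00, centroid at (135.00, 135.00).
top flange: A = 130 × 22 = 2860.00, centroid at (135.00, 251.00).
ΣA = 12640.00 mm², ΣAx̄ = 1706400.00 mm³, ΣAȳ = 1066160.00 mm³.
x̄ = 1706400.00/12640.00 = 135.00 mm; ȳ = 1066160.00/12640.00 = 84.35 mm.

x̄ = 135.00 mm, ȳ = 84.35 mm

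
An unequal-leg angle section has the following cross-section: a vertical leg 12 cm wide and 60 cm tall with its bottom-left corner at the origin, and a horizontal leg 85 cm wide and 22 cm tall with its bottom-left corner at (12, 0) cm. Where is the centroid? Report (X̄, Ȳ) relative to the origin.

vertical leg: A = 12 × 60 = 720.00, centroid at (6.00, 30.00).
horizontal leg: A = 85 × 22 = 1870.00, centroid at (54.50, 11.00).
ΣA = 2590.00 cm²
ΣAX̄ = (720.00)(6.00) + (1870.00)(54.50) = 106235.00 cm³
ΣAȲ = (720.00)(30.00) + (1870.00)(11.00) = 42170.00 cm³
X̄ = 106235.00 / 2590.00 = 41.02 cm
Ȳ = 42170.00 / 2590.00 = 16.28 cm

X̄ = 41.02 cm, Ȳ = 16.28 cm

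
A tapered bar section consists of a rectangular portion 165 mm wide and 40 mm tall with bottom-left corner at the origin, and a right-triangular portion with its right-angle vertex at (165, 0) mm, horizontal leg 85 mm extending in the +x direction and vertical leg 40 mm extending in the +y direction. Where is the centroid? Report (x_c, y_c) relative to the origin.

rectangular portion: A = 165 × 40 = 6600.00, centroid at (82.50, 20.00).
triangular portion: A = ½·85·40 = 1700.00, centroid at (193.33, 13.33).
ΣA = 8300.00 mm²
ΣAx_c = (6600.00)(82.50) + (1700.00)(193.33) = 873166.67 mm³
ΣAy_c = (6600.00)(20.00) + (1700.00)(13.33) = 154666.67 mm³
x_c = 873166.67 / 8300.00 = 105.20 mm
y_c = 154666.67 / 8300.00 = 18.63 mm

x_c = 105.20 mm, y_c = 18.63 mm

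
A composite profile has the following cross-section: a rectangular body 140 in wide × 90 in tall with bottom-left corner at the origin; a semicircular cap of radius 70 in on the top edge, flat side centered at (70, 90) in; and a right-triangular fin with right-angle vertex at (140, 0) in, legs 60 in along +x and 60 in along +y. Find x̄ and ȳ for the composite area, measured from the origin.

x̄ = 77.33 in, ȳ = 68.99 in

rectangular body: A = 140 × 90 = 12600.00, centroid at (70.00, 45.00).
semicircular top: A = ½π·70² = 7696.90, centroid at (70.00, 119.71).
triangular fin: A = ½·60·60 = 1800.00, centroid at (160.00, 20.00).
ΣA = 22096.90 in²
ΣAx̄ = (12600.00)(70.00) + (7696.90)(70.00) + (1800.00)(160.00) = 1708783.14 in³
ΣAȳ = (12600.00)(45.00) + (7696.90)(119.71) + (1800.00)(20.00) = 1524387.85 in³
x̄ = 1708783.14 / 22096.90 = 77.33 in
ȳ = 1524387.85 / 22096.90 = 68.99 in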